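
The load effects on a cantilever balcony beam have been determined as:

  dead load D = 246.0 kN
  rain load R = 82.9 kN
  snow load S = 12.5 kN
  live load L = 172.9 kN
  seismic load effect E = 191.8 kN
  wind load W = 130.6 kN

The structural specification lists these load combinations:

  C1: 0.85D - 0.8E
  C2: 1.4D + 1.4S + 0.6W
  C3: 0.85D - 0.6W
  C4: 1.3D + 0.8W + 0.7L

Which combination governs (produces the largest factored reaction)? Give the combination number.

C1: 0.85(246.0) - 0.8(191.8) = 209.1 - 153.4 = 55.7
C2: 1.4(246.0) + 1.4(12.5) + 0.6(130.6) = 344.4 + 17.5 + 78.4 = 440.3
C3: 0.85(246.0) - 0.6(130.6) = 209.1 - 78.4 = 130.7
C4: 1.3(246.0) + 0.8(130.6) + 0.7(172.9) = 319.8 + 104.5 + 121.0 = 545.3
The largest value is 545.3 kN from combination 4.

Combination 4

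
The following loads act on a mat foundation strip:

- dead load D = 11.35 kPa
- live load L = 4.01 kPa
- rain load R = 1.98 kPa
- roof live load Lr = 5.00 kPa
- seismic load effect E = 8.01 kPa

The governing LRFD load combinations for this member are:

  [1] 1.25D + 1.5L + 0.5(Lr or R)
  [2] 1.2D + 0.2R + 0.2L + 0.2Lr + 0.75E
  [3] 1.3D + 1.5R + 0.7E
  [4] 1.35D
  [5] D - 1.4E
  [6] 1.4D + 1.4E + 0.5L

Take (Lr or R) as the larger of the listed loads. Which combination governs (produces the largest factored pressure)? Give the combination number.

Combination 6

(Lr or R) → Lr = 5.00 kPa.
[1] 1.25(11.35) + 1.5(4.01) + 0.5(5.00) = 22.70
[2] 1.2(11.35) + 0.2(1.98) + 0.2(4.01) + 0.2(5.00) + 0.75(8.01) = 13.62 + 0.40 + 0.80 + 1.00 + 6.01 = 21.83
[3] 1.3(11.35) + 1.5(1.98) + 0.7(8.01) = 23.33
[4] 1.35(11.35) = 15.32
[5] 1.0(11.35) - 1.4(8.01) = 11.35 - 11.21 = 0.14
[6] 1.4(11.35) + 1.4(8.01) + 0.5(4.01) = 15.89 + 11.21 + 2.01 = 29.11
The largest value is 29.11 kPa from combination 6.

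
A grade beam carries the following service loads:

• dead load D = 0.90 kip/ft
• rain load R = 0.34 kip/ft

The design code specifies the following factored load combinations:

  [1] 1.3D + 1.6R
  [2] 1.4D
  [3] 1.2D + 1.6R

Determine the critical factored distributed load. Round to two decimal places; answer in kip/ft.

[1] 1.3(0.90) + 1.6(0.34) = 1.71
[2] 1.4(0.90) = 1.26
[3] 1.2(0.90) + 1.6(0.34) = 1.62
The controlling combination is 1, giving 1.71 kip/ft.

1.71 kip/ft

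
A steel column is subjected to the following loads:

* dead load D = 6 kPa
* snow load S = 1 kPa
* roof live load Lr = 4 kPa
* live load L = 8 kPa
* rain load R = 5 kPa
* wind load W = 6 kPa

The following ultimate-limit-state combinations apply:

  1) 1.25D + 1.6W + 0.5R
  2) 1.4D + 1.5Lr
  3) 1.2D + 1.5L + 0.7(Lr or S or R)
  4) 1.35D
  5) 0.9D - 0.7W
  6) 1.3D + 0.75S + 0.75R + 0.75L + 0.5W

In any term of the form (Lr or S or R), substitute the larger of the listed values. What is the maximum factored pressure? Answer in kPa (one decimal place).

(Lr or S or R) → R = 5 kPa.
1) 1.25(6) + 1.6(6) + 0.5(5) = 7.5 + 9.6 + 2.5 = 19.6
2) 1.4(6) + 1.5(4) = 8.4 + 6.0 = 14.4
3) 1.2(6) + 1.5(8) + 0.7(5) = 7.2 + 12.0 + 3.5 = 22.7
4) 1.35(6) = 8.1
5) 0.9(6) - 0.7(6) = 5.4 - 4.2 = 1.2
6) 1.3(6) + 0.75(1) + 0.75(5) + 0.75(8) + 0.5(6) = 21.3
The controlling combination is 3, giving 22.7 kPa.

22.7 kPa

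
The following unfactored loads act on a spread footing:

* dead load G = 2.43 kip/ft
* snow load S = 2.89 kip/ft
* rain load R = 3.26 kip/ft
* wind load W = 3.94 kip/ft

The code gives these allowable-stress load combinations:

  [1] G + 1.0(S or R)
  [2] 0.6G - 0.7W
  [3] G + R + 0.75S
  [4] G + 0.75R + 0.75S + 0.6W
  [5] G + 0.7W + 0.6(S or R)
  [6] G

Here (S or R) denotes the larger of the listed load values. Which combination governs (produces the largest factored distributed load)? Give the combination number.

(S or R) → R = 3.26 kip/ft.
[1] 1.0(2.43) + 1.0(3.26) = 5.69
[2] 0.6(2.43) - 0.7(3.94) = -1.30
[3] 1.0(2.43) + 1.0(3.26) + 0.75(2.89) = 7.86
[4] 1.0(2.43) + 0.75(3.26) + 0.75(2.89) + 0.6(3.94) = 9.41
[5] 1.0(2.43) + 0.7(3.94) + 0.6(3.26) = 7.14
[6] 1.0(2.43) = 2.43
The largest value is 9.41 kip/ft from combination 4.

Combination 4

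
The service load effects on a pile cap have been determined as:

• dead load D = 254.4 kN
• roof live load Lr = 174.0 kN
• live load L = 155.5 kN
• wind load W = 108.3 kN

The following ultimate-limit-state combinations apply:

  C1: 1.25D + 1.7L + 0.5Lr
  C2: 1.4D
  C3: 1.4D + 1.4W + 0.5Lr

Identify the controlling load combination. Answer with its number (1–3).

Combination 1

C1: 1.25(254.4) + 1.7(155.5) + 0.5(174.0) = 318.0 + 264.4 + 87.0 = 669.4
C2: 1.4(254.4) = 356.2
C3: 1.4(254.4) + 1.4(108.3) + 0.5(174.0) = 356.2 + 151.6 + 87.0 = 594.8
The largest value is 669.4 kN from combination 1.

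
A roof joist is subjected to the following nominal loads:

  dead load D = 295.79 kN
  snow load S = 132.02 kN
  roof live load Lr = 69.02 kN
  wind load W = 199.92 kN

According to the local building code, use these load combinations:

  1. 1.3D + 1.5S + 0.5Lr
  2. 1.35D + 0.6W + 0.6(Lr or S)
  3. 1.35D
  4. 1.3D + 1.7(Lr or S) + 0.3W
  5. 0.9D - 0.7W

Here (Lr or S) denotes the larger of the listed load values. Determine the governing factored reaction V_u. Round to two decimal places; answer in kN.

(Lr or S) → S = 132.02 kN.
1. 1.3(295.79) + 1.5(132.02) + 0.5(69.02) = 384.53 + 198.03 + 34.51 = 617.07
2. 1.35(295.79) + 0.6(199.92) + 0.6(132.02) = 399.32 + 119.95 + 79.21 = 598.48
3. 1.35(295.79) = 399.32
4. 1.3(295.79) + 1.7(132.02) + 0.3(199.92) = 384.53 + 224.43 + 59.98 = 668.94
5. 0.9(295.79) - 0.7(199.92) = 266.21 - 139.94 = 126.27
Combination 4 governs: V_u = 668.94 kN.

668.94 kN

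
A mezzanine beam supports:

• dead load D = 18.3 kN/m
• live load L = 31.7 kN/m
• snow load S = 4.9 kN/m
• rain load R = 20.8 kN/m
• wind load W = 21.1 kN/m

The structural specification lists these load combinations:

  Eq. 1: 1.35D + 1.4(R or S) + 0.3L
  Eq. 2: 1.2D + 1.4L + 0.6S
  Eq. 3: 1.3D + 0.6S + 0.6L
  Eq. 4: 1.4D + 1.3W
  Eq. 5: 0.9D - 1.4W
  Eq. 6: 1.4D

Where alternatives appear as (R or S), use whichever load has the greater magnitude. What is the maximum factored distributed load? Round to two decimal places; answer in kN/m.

69.28 kN/m

(R or S) → R = 20.8 kN/m.
Eq. 1: 1.35(18.3) + 1.4(20.8) + 0.3(31.7) = 63.34
Eq. 2: 1.2(18.3) + 1.4(31.7) + 0.6(4.9) = 69.28
Eq. 3: 1.3(18.3) + 0.6(4.9) + 0.6(31.7) = 45.75
Eq. 4: 1.4(18.3) + 1.3(21.1) = 53.05
Eq. 5: 0.9(18.3) - 1.4(21.1) = -13.07
Eq. 6: 1.4(18.3) = 25.62
The controlling combination is 2, giving 69.28 kN/m.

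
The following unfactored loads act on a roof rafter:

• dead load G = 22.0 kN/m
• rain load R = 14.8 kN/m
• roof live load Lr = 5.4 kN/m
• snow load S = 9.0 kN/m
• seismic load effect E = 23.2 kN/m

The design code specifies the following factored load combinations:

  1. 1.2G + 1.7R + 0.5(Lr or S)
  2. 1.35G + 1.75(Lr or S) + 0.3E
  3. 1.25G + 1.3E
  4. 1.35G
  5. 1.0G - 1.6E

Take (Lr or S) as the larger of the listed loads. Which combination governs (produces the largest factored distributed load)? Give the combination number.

Combination 3

(Lr or S) → S = 9.0 kN/m.
1. 1.2(22.0) + 1.7(14.8) + 0.5(9.0) = 26.4 + 25.2 + 4.5 = 56.1
2. 1.35(22.0) + 1.75(9.0) + 0.3(23.2) = 52.4
3. 1.25(22.0) + 1.3(23.2) = 27.5 + 30.2 = 57.7
4. 1.35(22.0) = 29.7
5. 1.0(22.0) - 1.6(23.2) = 22.0 - 37.1 = -15.1
The largest value is 57.7 kN/m from combination 3.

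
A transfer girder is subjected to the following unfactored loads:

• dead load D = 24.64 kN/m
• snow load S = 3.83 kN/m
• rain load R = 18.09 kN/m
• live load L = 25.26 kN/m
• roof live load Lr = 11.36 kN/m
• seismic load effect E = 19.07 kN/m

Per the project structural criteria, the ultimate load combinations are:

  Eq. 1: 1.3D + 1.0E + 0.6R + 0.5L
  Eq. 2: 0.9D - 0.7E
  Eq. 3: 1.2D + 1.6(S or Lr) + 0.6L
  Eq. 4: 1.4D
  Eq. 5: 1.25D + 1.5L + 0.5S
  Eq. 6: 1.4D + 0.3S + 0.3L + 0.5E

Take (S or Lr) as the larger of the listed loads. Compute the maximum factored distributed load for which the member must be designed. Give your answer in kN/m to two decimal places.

74.59 kN/m

(S or Lr) → Lr = 11.36 kN/m.
Eq. 1: 1.3(24.64) + 1.0(19.07) + 0.6(18.09) + 0.5(25.26) = 74.59
Eq. 2: 0.9(24.64) - 0.7(19.07) = 22.18 - 13.35 = 8.83
Eq. 3: 1.2(24.64) + 1.6(11.36) + 0.6(25.26) = 62.90
Eq. 4: 1.4(24.64) = 34.50
Eq. 5: 1.25(24.64) + 1.5(25.26) + 0.5(3.83) = 30.80 + 37.89 + 1.92 = 70.61
Eq. 6: 1.4(24.64) + 0.3(3.83) + 0.3(25.26) + 0.5(19.07) = 52.76
The controlling combination is 1, giving 74.59 kN/m.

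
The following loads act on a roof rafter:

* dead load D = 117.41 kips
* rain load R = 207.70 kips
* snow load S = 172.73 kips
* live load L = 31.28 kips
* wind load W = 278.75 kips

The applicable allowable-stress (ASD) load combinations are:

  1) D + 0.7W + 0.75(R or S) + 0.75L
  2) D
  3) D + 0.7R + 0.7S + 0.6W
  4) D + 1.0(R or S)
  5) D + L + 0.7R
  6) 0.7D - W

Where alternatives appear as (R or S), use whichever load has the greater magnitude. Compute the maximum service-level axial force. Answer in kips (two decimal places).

550.96 kips

(R or S) → R = 207.70 kips.
1) 1.0(117.41) + 0.7(278.75) + 0.75(207.70) + 0.75(31.28) = 491.77
2) 1.0(117.41) = 117.41
3) 1.0(117.41) + 0.7(207.70) + 0.7(172.73) + 0.6(278.75) = 117.41 + 145.39 + 120.91 + 167.25 = 550.96
4) 1.0(117.41) + 1.0(207.70) = 117.41 + 207.70 = 325.11
5) 1.0(117.41) + 1.0(31.28) + 0.7(207.70) = 117.41 + 31.28 + 145.39 = 294.08
6) 0.7(117.41) - 1.0(278.75) = 82.19 - 278.75 = -196.56
Combination 3 governs: P = 550.96 kips.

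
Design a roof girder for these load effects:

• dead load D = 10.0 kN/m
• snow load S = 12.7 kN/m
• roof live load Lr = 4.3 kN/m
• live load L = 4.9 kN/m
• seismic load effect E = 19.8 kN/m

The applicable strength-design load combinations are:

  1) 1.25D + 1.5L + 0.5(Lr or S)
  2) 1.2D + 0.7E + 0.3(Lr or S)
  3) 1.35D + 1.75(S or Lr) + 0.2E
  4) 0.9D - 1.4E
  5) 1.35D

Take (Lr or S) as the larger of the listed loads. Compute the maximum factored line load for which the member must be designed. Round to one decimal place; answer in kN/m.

39.7 kN/m

(Lr or S) → S = 12.7 kN/m; (S or Lr) → S = 12.7 kN/m.
1) 1.25(10.0) + 1.5(4.9) + 0.5(12.7) = 26.2
2) 1.2(10.0) + 0.7(19.8) + 0.3(12.7) = 29.7
3) 1.35(10.0) + 1.75(12.7) + 0.2(19.8) = 39.7
4) 0.9(10.0) - 1.4(19.8) = -18.7
5) 1.35(10.0) = 13.5
Combination 3 governs: w_u = 39.7 kN/m.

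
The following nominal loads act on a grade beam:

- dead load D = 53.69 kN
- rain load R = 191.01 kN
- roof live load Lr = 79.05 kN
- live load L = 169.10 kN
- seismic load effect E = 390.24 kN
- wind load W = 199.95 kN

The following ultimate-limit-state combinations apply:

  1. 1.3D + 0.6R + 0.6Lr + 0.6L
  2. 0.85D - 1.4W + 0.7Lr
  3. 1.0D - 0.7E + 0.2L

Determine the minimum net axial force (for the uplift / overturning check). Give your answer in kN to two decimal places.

1. 1.3(53.69) + 0.6(191.01) + 0.6(79.05) + 0.6(169.10) = 333.29
2. 0.85(53.69) - 1.4(199.95) + 0.7(79.05) = -178.96
3. 1.0(53.69) - 0.7(390.24) + 0.2(169.10) = -185.66
Combination 3 gives the minimum: -185.66 kN.

-185.66 kN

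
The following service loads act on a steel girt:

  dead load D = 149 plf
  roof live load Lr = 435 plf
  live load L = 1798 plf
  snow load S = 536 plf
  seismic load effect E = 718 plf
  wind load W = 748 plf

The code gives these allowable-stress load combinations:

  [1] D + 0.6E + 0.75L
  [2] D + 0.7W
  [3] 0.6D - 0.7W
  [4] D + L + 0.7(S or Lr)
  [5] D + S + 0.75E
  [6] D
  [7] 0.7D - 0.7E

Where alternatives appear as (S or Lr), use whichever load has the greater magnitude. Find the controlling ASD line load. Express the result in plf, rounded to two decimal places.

(S or Lr) → S = 536 plf.
[1] 1.0(149) + 0.6(718) + 0.75(1798) = 149.00 + 430.80 + 1348.50 = 1928.30
[2] 1.0(149) + 0.7(748) = 149.00 + 523.60 = 672.60
[3] 0.6(149) - 0.7(748) = 89.40 - 523.60 = -434.20
[4] 1.0(149) + 1.0(1798) + 0.7(536) = 149.00 + 1798.00 + 375.20 = 2322.20
[5] 1.0(149) + 1.0(536) + 0.75(718) = 149.00 + 536.00 + 538.50 = 1223.50
[6] 1.0(149) = 149.00
[7] 0.7(149) - 0.7(718) = 104.30 - 502.60 = -398.30
Maximum is from combination 4.

2322.20 plf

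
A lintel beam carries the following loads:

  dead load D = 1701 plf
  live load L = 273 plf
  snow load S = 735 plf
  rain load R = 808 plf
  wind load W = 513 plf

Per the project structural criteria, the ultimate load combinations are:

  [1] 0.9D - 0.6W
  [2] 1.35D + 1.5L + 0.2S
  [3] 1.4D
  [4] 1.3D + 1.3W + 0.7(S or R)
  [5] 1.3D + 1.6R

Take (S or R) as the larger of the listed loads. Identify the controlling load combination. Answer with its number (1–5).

Combination 5

(S or R) → R = 808 plf.
[1] 0.9(1701) - 0.6(513) = 1223.1
[2] 1.35(1701) + 1.5(273) + 0.2(735) = 2852.9
[3] 1.4(1701) = 2381.4
[4] 1.3(1701) + 1.3(513) + 0.7(808) = 3443.8
[5] 1.3(1701) + 1.6(808) = 3504.1
The largest value is 3504.1 plf from combination 5.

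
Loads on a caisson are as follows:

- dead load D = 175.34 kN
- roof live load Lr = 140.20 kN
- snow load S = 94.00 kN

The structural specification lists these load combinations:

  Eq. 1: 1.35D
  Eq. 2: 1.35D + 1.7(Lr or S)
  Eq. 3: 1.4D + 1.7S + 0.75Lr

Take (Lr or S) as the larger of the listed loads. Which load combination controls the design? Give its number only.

Combination 3

(Lr or S) → Lr = 140.20 kN.
Eq. 1: 1.35(175.34) = 236.71
Eq. 2: 1.35(175.34) + 1.7(140.20) = 236.71 + 238.34 = 475.05
Eq. 3: 1.4(175.34) + 1.7(94.00) + 0.75(140.20) = 245.48 + 159.80 + 105.15 = 510.43
The largest value is 510.43 kN from combination 3.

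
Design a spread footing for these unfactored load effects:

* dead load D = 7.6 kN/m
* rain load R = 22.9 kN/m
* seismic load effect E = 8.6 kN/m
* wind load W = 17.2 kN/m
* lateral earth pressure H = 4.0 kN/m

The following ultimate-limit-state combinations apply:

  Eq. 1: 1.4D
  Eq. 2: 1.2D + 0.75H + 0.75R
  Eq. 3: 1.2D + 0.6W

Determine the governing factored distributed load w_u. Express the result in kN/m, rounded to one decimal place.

Eq. 1: 1.4(7.6) = 10.6
Eq. 2: 1.2(7.6) + 0.75(4.0) + 0.75(22.9) = 9.1 + 3.0 + 17.2 = 29.3
Eq. 3: 1.2(7.6) + 0.6(17.2) = 9.1 + 10.3 = 19.4
Combination 2 governs: w_u = 29.3 kN/m.

29.3 kN/m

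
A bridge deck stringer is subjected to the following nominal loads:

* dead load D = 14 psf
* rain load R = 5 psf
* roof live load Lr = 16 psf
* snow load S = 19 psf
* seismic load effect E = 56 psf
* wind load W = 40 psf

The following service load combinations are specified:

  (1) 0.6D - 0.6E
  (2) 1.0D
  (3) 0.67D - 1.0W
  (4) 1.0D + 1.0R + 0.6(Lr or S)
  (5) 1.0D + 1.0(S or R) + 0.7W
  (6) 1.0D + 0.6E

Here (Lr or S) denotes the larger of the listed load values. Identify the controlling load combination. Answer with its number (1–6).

Combination 5

(Lr or S) → S = 19 psf; (S or R) → S = 19 psf.
(1) 0.6(14) - 0.6(56) = 8.4 - 33.6 = -25.2
(2) 1.0(14) = 14.0
(3) 0.67(14) - 1.0(40) = 9.4 - 40.0 = -30.6
(4) 1.0(14) + 1.0(5) + 0.6(19) = 14.0 + 5.0 + 11.4 = 30.4
(5) 1.0(14) + 1.0(19) + 0.7(40) = 14.0 + 19.0 + 28.0 = 61.0
(6) 1.0(14) + 0.6(56) = 14.0 + 33.6 = 47.6
The largest value is 61.0 psf from combination 5.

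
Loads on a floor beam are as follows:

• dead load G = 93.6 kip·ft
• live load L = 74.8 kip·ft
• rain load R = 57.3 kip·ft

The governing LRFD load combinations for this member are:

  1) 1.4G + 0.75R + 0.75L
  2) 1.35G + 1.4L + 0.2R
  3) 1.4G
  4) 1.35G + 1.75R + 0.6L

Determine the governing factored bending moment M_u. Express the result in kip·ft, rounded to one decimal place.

271.5 kip·ft

1) 1.4(93.6) + 0.75(57.3) + 0.75(74.8) = 131.0 + 43.0 + 56.1 = 230.1
2) 1.35(93.6) + 1.4(74.8) + 0.2(57.3) = 242.5
3) 1.4(93.6) = 131.0
4) 1.35(93.6) + 1.75(57.3) + 0.6(74.8) = 271.5
Maximum is from combination 4.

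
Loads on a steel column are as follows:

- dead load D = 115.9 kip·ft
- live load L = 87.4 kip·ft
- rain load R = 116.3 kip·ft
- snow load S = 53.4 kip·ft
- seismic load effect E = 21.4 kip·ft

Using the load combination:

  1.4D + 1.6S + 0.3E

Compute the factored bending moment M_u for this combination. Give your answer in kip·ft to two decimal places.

1.4(115.9) + 1.6(53.4) + 0.3(21.4) = 162.26 + 85.44 + 6.42 = 254.12
M_u = 254.12 kip·ft.

254.12 kip·ft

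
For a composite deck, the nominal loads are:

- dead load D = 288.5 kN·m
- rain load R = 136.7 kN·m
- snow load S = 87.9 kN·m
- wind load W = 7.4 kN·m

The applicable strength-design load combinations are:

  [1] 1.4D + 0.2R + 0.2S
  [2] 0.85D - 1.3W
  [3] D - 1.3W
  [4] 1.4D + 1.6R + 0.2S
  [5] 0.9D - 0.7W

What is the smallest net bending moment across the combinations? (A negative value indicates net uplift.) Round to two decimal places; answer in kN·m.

235.61 kN·m

[1] 1.4(288.5) + 0.2(136.7) + 0.2(87.9) = 403.90 + 27.34 + 17.58 = 448.82
[2] 0.85(288.5) - 1.3(7.4) = 245.23 - 9.62 = 235.61
[3] 1.0(288.5) - 1.3(7.4) = 288.50 - 9.62 = 278.88
[4] 1.4(288.5) + 1.6(136.7) + 0.2(87.9) = 403.90 + 218.72 + 17.58 = 640.20
[5] 0.9(288.5) - 0.7(7.4) = 259.65 - 5.18 = 254.47
Combination 2 gives the minimum: 235.61 kN·m.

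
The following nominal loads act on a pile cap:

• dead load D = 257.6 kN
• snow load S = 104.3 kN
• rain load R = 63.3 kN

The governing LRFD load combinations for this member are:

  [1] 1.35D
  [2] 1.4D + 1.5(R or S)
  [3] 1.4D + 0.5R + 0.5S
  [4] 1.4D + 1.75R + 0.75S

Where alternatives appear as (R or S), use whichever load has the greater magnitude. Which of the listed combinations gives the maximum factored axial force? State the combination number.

(R or S) → S = 104.3 kN.
[1] 1.35(257.6) = 347.8
[2] 1.4(257.6) + 1.5(104.3) = 360.6 + 156.5 = 517.1
[3] 1.4(257.6) + 0.5(63.3) + 0.5(104.3) = 444.4
[4] 1.4(257.6) + 1.75(63.3) + 0.75(104.3) = 360.6 + 110.8 + 78.2 = 549.6
The largest value is 549.6 kN from combination 4.

Combination 4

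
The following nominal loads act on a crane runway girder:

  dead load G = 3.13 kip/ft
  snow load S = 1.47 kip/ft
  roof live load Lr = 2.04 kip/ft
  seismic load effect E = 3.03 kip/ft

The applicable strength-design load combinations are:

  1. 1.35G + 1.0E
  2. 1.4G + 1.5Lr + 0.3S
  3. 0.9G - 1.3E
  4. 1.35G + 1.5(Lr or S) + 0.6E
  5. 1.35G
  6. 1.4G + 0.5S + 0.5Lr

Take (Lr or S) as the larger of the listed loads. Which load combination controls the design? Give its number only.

Combination 4

(Lr or S) → Lr = 2.04 kip/ft.
1. 1.35(3.13) + 1.0(3.03) = 7.26
2. 1.4(3.13) + 1.5(2.04) + 0.3(1.47) = 7.88
3. 0.9(3.13) - 1.3(3.03) = -1.12
4. 1.35(3.13) + 1.5(2.04) + 0.6(3.03) = 9.10
5. 1.35(3.13) = 4.23
6. 1.4(3.13) + 0.5(1.47) + 0.5(2.04) = 6.14
The largest value is 9.10 kip/ft from combination 4.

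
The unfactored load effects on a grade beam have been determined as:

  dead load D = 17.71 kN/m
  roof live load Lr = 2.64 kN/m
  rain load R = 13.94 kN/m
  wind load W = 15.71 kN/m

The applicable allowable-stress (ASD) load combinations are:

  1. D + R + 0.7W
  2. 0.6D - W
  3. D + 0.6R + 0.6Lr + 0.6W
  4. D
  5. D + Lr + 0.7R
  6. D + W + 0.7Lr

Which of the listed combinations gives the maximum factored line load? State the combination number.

Combination 1

1. 1.0(17.71) + 1.0(13.94) + 0.7(15.71) = 17.71 + 13.94 + 11.00 = 42.65
2. 0.6(17.71) - 1.0(15.71) = 10.63 - 15.71 = -5.08
3. 1.0(17.71) + 0.6(13.94) + 0.6(2.64) + 0.6(15.71) = 17.71 + 8.36 + 1.58 + 9.43 = 37.08
4. 1.0(17.71) = 17.71
5. 1.0(17.71) + 1.0(2.64) + 0.7(13.94) = 17.71 + 2.64 + 9.76 = 30.11
6. 1.0(17.71) + 1.0(15.71) + 0.7(2.64) = 17.71 + 15.71 + 1.85 = 35.27
The largest value is 42.65 kN/m from combination 1.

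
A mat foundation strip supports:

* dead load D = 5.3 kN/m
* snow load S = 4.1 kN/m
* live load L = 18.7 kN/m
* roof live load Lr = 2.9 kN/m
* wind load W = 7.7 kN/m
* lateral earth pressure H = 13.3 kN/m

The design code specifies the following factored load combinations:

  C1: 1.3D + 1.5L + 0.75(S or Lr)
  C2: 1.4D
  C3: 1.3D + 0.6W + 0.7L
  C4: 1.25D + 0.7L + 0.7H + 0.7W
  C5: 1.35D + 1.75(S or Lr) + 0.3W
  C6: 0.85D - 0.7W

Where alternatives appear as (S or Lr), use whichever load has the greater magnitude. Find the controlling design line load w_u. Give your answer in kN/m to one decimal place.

(S or Lr) → S = 4.1 kN/m.
C1: 1.3(5.3) + 1.5(18.7) + 0.75(4.1) = 38.0
C2: 1.4(5.3) = 7.4
C3: 1.3(5.3) + 0.6(7.7) + 0.7(18.7) = 6.9 + 4.6 + 13.1 = 24.6
C4: 1.25(5.3) + 0.7(18.7) + 0.7(13.3) + 0.7(7.7) = 6.6 + 13.1 + 9.3 + 5.4 = 34.4
C5: 1.35(5.3) + 1.75(4.1) + 0.3(7.7) = 16.6
C6: 0.85(5.3) - 0.7(7.7) = 4.5 - 5.4 = -0.9
The controlling combination is 1, giving 38.0 kN/m.

38.0 kN/m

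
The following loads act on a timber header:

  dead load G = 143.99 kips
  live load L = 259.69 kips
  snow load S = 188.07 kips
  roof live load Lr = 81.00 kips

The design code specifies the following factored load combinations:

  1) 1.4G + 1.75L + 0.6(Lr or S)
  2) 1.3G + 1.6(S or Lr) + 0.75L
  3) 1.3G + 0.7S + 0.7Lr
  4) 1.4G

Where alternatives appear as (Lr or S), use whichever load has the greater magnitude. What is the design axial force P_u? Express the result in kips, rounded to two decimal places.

(Lr or S) → S = 188.07 kips; (S or Lr) → S = 188.07 kips.
1) 1.4(143.99) + 1.75(259.69) + 0.6(188.07) = 768.89
2) 1.3(143.99) + 1.6(188.07) + 0.75(259.69) = 682.87
3) 1.3(143.99) + 0.7(188.07) + 0.7(81.00) = 375.54
4) 1.4(143.99) = 201.59
The controlling combination is 1, giving 768.89 kips.

768.89 kips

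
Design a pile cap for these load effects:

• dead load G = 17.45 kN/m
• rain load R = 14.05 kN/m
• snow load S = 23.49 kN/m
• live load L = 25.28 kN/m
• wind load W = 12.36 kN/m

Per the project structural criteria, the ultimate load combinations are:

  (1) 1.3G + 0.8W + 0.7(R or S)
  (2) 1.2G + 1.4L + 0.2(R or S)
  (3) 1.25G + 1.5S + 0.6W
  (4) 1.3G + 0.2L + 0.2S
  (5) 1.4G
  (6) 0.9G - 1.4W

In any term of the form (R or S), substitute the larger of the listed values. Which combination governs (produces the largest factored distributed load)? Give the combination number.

(R or S) → S = 23.49 kN/m.
(1) 1.3(17.45) + 0.8(12.36) + 0.7(23.49) = 22.69 + 9.89 + 16.44 = 49.02
(2) 1.2(17.45) + 1.4(25.28) + 0.2(23.49) = 20.94 + 35.39 + 4.70 = 61.03
(3) 1.25(17.45) + 1.5(23.49) + 0.6(12.36) = 64.46
(4) 1.3(17.45) + 0.2(25.28) + 0.2(23.49) = 32.44
(5) 1.4(17.45) = 24.43
(6) 0.9(17.45) - 1.4(12.36) = -1.60
The largest value is 64.46 kN/m from combination 3.

Combination 3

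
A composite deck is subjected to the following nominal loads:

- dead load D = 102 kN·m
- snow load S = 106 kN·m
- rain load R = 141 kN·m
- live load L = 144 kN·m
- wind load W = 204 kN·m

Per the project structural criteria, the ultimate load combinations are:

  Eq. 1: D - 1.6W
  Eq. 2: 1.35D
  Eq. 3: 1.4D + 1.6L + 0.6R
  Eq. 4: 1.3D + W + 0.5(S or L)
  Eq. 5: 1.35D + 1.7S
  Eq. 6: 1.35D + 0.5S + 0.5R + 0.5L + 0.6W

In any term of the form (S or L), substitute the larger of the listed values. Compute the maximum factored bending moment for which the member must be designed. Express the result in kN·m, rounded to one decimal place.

457.8 kN·m

(S or L) → L = 144 kN·m.
Eq. 1: 1.0(102) - 1.6(204) = -224.4
Eq. 2: 1.35(102) = 137.7
Eq. 3: 1.4(102) + 1.6(144) + 0.6(141) = 457.8
Eq. 4: 1.3(102) + 1.0(204) + 0.5(144) = 408.6
Eq. 5: 1.35(102) + 1.7(106) = 317.9
Eq. 6: 1.35(102) + 0.5(106) + 0.5(141) + 0.5(144) + 0.6(204) = 455.6
Combination 3 governs: M_u = 457.8 kN·m.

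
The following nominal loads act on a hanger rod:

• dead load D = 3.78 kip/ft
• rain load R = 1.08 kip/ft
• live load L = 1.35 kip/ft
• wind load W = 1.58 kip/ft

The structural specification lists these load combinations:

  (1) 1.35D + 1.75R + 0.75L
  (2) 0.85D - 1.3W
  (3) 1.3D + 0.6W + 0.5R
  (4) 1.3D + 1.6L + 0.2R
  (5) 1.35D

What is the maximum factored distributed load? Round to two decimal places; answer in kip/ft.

(1) 1.35(3.78) + 1.75(1.08) + 0.75(1.35) = 8.01
(2) 0.85(3.78) - 1.3(1.58) = 3.21 - 2.05 = 1.16
(3) 1.3(3.78) + 0.6(1.58) + 0.5(1.08) = 4.91 + 0.95 + 0.54 = 6.40
(4) 1.3(3.78) + 1.6(1.35) + 0.2(1.08) = 4.91 + 2.16 + 0.22 = 7.29
(5) 1.35(3.78) = 5.10
The controlling combination is 1, giving 8.01 kip/ft.

8.01 kip/ft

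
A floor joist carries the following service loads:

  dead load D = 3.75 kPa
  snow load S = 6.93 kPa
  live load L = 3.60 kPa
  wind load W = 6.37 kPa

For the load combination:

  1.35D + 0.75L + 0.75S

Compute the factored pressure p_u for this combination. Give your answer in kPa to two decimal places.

1.35(3.75) + 0.75(3.60) + 0.75(6.93) = 12.96
p_u = 12.96 kPa.

12.96 kPa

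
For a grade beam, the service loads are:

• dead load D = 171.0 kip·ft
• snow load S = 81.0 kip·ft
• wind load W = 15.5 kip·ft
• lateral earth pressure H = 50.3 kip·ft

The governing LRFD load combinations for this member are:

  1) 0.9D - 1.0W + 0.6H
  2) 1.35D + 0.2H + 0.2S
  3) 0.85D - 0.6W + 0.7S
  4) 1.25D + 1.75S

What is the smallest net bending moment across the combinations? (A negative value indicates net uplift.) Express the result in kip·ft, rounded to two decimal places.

168.58 kip·ft

1) 0.9(171.0) - 1.0(15.5) + 0.6(50.3) = 168.58
2) 1.35(171.0) + 0.2(50.3) + 0.2(81.0) = 257.11
3) 0.85(171.0) - 0.6(15.5) + 0.7(81.0) = 192.75
4) 1.25(171.0) + 1.75(81.0) = 355.50
Combination 1 gives the minimum: 168.58 kip·ft.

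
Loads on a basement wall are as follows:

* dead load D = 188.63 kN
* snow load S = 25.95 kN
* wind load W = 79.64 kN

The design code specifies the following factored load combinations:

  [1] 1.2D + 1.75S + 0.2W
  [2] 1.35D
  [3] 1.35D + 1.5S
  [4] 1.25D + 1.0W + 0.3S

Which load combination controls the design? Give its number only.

Combination 4

[1] 1.2(188.63) + 1.75(25.95) + 0.2(79.64) = 226.36 + 45.41 + 15.93 = 287.70
[2] 1.35(188.63) = 254.65
[3] 1.35(188.63) + 1.5(25.95) = 254.65 + 38.93 = 293.58
[4] 1.25(188.63) + 1.0(79.64) + 0.3(25.95) = 323.21
The largest value is 323.21 kN from combination 4.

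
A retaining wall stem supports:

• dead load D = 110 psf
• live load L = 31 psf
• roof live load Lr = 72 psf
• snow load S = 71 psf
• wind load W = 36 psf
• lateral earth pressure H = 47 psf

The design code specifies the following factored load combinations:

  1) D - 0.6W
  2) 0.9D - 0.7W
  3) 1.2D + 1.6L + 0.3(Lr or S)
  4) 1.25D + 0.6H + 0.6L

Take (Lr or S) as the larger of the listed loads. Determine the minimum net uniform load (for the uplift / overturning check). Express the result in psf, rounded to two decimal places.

73.80 psf

(Lr or S) → Lr = 72 psf.
1) 1.0(110) - 0.6(36) = 110.00 - 21.60 = 88.40
2) 0.9(110) - 0.7(36) = 99.00 - 25.20 = 73.80
3) 1.2(110) + 1.6(31) + 0.3(72) = 132.00 + 49.60 + 21.60 = 203.20
4) 1.25(110) + 0.6(47) + 0.6(31) = 137.50 + 28.20 + 18.60 = 184.30
Combination 2 gives the minimum: 73.80 psf.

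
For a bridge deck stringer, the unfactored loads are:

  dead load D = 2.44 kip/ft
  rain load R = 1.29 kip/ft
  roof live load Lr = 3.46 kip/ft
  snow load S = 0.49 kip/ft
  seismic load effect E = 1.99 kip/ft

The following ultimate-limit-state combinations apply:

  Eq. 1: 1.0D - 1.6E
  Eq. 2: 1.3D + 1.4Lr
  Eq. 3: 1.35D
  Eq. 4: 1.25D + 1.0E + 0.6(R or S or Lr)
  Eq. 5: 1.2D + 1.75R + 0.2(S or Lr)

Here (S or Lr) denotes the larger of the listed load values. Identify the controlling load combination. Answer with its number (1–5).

Combination 2

(R or S or Lr) → Lr = 3.46 kip/ft; (S or Lr) → Lr = 3.46 kip/ft.
Eq. 1: 1.0(2.44) - 1.6(1.99) = -0.74
Eq. 2: 1.3(2.44) + 1.4(3.46) = 8.02
Eq. 3: 1.35(2.44) = 3.29
Eq. 4: 1.25(2.44) + 1.0(1.99) + 0.6(3.46) = 7.12
Eq. 5: 1.2(2.44) + 1.75(1.29) + 0.2(3.46) = 5.88
The largest value is 8.02 kip/ft from combination 2.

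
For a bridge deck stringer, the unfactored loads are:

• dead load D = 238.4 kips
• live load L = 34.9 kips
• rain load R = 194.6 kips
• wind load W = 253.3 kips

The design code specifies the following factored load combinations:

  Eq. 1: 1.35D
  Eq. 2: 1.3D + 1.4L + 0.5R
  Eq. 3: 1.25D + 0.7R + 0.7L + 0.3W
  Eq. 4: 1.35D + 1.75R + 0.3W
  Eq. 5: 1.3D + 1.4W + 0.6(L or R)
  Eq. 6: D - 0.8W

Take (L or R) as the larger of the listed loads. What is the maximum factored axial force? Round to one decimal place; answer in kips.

781.3 kips

(L or R) → R = 194.6 kips.
Eq. 1: 1.35(238.4) = 321.8
Eq. 2: 1.3(238.4) + 1.4(34.9) + 0.5(194.6) = 309.9 + 48.9 + 97.3 = 456.1
Eq. 3: 1.25(238.4) + 0.7(194.6) + 0.7(34.9) + 0.3(253.3) = 298.0 + 136.2 + 24.4 + 76.0 = 534.6
Eq. 4: 1.35(238.4) + 1.75(194.6) + 0.3(253.3) = 321.8 + 340.6 + 76.0 = 738.4
Eq. 5: 1.3(238.4) + 1.4(253.3) + 0.6(194.6) = 309.9 + 354.6 + 116.8 = 781.3
Eq. 6: 1.0(238.4) - 0.8(253.3) = 238.4 - 202.6 = 35.8
The controlling combination is 5, giving 781.3 kips.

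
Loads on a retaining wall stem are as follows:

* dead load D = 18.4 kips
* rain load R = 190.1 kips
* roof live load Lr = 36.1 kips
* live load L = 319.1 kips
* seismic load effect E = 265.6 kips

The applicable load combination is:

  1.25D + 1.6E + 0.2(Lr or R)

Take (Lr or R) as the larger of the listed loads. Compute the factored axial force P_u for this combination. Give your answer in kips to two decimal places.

(Lr or R) → R = 190.1 kips.
1.25(18.4) + 1.6(265.6) + 0.2(190.1) = 485.98
P_u = 485.98 kips.

485.98 kips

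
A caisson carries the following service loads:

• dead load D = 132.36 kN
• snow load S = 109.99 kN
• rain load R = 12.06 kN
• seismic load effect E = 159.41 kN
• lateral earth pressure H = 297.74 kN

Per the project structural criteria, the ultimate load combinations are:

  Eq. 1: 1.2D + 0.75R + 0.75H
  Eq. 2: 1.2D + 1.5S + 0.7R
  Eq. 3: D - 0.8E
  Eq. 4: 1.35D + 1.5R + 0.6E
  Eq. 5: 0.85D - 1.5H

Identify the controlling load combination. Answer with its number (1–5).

Combination 1

Eq. 1: 1.2(132.36) + 0.75(12.06) + 0.75(297.74) = 391.18
Eq. 2: 1.2(132.36) + 1.5(109.99) + 0.7(12.06) = 158.83 + 164.99 + 8.44 = 332.26
Eq. 3: 1.0(132.36) - 0.8(159.41) = 132.36 - 127.53 = 4.83
Eq. 4: 1.35(132.36) + 1.5(12.06) + 0.6(159.41) = 292.42
Eq. 5: 0.85(132.36) - 1.5(297.74) = 112.51 - 446.61 = -334.10
The largest value is 391.18 kN from combination 1.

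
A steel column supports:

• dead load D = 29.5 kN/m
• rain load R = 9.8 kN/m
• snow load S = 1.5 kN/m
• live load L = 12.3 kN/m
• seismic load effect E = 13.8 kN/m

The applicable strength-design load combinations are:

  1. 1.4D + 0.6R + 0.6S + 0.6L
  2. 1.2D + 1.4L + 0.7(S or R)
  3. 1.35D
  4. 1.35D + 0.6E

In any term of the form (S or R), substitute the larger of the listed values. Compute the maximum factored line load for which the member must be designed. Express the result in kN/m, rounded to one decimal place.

(S or R) → R = 9.8 kN/m.
1. 1.4(29.5) + 0.6(9.8) + 0.6(1.5) + 0.6(12.3) = 55.5
2. 1.2(29.5) + 1.4(12.3) + 0.7(9.8) = 59.5
3. 1.35(29.5) = 39.8
4. 1.35(29.5) + 0.6(13.8) = 48.1
The controlling combination is 2, giving 59.5 kN/m.

59.5 kN/m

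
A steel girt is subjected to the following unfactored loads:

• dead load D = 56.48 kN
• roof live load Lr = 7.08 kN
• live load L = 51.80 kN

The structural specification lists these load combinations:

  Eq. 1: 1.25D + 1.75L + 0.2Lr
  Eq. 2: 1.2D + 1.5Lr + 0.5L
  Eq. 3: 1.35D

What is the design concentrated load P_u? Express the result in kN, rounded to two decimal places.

Eq. 1: 1.25(56.48) + 1.75(51.80) + 0.2(7.08) = 162.67
Eq. 2: 1.2(56.48) + 1.5(7.08) + 0.5(51.80) = 104.30
Eq. 3: 1.35(56.48) = 76.25
Maximum is from combination 1.

162.67 kN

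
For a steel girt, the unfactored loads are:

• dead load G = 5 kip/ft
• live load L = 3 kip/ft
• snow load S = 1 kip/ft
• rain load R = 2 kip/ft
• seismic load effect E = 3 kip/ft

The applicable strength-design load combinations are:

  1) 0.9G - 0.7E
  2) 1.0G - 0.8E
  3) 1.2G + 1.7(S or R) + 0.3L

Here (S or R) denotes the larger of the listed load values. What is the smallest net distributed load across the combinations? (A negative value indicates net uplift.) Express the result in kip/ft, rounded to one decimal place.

2.4 kip/ft

(S or R) → R = 2 kip/ft.
1) 0.9(5) - 0.7(3) = 4.5 - 2.1 = 2.4
2) 1.0(5) - 0.8(3) = 5.0 - 2.4 = 2.6
3) 1.2(5) + 1.7(2) + 0.3(3) = 6.0 + 3.4 + 0.9 = 10.3
Combination 1 gives the minimum: 2.4 kip/ft.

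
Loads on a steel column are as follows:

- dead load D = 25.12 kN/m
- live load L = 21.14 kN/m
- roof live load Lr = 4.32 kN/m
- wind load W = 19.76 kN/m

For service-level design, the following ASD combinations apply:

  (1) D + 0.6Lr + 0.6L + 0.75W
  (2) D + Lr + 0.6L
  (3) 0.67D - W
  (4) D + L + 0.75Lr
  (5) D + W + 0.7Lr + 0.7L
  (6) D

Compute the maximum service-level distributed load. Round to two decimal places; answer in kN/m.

62.70 kN/m

(1) 1.0(25.12) + 0.6(4.32) + 0.6(21.14) + 0.75(19.76) = 55.22
(2) 1.0(25.12) + 1.0(4.32) + 0.6(21.14) = 25.12 + 4.32 + 12.68 = 42.12
(3) 0.67(25.12) - 1.0(19.76) = 16.83 - 19.76 = -2.93
(4) 1.0(25.12) + 1.0(21.14) + 0.75(4.32) = 25.12 + 21.14 + 3.24 = 49.50
(5) 1.0(25.12) + 1.0(19.76) + 0.7(4.32) + 0.7(21.14) = 25.12 + 19.76 + 3.02 + 14.80 = 62.70
(6) 1.0(25.12) = 25.12
The controlling combination is 5, giving 62.70 kN/m.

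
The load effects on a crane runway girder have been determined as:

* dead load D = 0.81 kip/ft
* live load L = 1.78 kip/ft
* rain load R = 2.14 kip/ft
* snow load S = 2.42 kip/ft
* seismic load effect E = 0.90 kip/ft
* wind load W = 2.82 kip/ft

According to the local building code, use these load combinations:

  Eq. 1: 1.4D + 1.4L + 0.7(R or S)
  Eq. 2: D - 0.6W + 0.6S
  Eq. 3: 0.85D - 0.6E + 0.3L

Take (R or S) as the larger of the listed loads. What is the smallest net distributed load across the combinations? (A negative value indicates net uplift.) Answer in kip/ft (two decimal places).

0.57 kip/ft

(R or S) → S = 2.42 kip/ft.
Eq. 1: 1.4(0.81) + 1.4(1.78) + 0.7(2.42) = 5.32
Eq. 2: 1.0(0.81) - 0.6(2.82) + 0.6(2.42) = 0.81 - 1.69 + 1.45 = 0.57
Eq. 3: 0.85(0.81) - 0.6(0.90) + 0.3(1.78) = 0.69 - 0.54 + 0.53 = 0.68
Combination 2 gives the minimum: 0.57 kip/ft.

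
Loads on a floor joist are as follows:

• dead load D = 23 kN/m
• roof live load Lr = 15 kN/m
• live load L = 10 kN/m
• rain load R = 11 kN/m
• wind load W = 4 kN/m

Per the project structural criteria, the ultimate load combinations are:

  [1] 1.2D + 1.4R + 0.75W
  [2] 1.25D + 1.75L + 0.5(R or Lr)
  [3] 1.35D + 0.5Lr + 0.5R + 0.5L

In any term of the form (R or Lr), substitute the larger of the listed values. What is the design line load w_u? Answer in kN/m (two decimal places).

53.75 kN/m

(R or Lr) → Lr = 15 kN/m.
[1] 1.2(23) + 1.4(11) + 0.75(4) = 27.60 + 15.40 + 3.00 = 46.00
[2] 1.25(23) + 1.75(10) + 0.5(15) = 28.75 + 17.50 + 7.50 = 53.75
[3] 1.35(23) + 0.5(15) + 0.5(11) + 0.5(10) = 31.05 + 7.50 + 5.50 + 5.00 = 49.05
The controlling combination is 2, giving 53.75 kN/m.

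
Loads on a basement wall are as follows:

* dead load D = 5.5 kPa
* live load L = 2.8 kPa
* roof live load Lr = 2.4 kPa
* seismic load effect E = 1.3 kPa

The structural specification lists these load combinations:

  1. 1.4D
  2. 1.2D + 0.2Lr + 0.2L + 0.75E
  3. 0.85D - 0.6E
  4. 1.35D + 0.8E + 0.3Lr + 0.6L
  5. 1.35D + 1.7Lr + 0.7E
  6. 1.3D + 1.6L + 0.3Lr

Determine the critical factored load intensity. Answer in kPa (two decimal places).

12.42 kPa

1. 1.4(5.5) = 7.70
2. 1.2(5.5) + 0.2(2.4) + 0.2(2.8) + 0.75(1.3) = 8.62
3. 0.85(5.5) - 0.6(1.3) = 3.90
4. 1.35(5.5) + 0.8(1.3) + 0.3(2.4) + 0.6(2.8) = 10.87
5. 1.35(5.5) + 1.7(2.4) + 0.7(1.3) = 12.42
6. 1.3(5.5) + 1.6(2.8) + 0.3(2.4) = 12.35
Maximum is from combination 5.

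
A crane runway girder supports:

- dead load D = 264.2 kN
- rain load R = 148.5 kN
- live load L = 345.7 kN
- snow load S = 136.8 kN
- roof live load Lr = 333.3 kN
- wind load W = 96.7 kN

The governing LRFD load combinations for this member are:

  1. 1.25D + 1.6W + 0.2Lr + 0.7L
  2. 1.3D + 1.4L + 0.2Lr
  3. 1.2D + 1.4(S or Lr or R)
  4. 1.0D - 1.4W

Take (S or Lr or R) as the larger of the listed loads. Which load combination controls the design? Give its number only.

Combination 2

(S or Lr or R) → Lr = 333.3 kN.
1. 1.25(264.2) + 1.6(96.7) + 0.2(333.3) + 0.7(345.7) = 330.25 + 154.72 + 66.66 + 241.99 = 793.62
2. 1.3(264.2) + 1.4(345.7) + 0.2(333.3) = 343.46 + 483.98 + 66.66 = 894.10
3. 1.2(264.2) + 1.4(333.3) = 317.04 + 466.62 = 783.66
4. 1.0(264.2) - 1.4(96.7) = 264.20 - 135.38 = 128.82
The largest value is 894.10 kN from combination 2.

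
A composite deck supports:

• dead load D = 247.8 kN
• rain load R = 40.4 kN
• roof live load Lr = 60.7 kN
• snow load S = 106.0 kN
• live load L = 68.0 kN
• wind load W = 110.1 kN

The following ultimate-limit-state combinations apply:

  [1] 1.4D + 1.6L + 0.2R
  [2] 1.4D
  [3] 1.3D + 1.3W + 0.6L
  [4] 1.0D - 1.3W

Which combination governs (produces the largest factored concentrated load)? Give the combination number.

[1] 1.4(247.8) + 1.6(68.0) + 0.2(40.4) = 346.92 + 108.80 + 8.08 = 463.80
[2] 1.4(247.8) = 346.92
[3] 1.3(247.8) + 1.3(110.1) + 0.6(68.0) = 322.14 + 143.13 + 40.80 = 506.07
[4] 1.0(247.8) - 1.3(110.1) = 247.80 - 143.13 = 104.67
The largest value is 506.07 kN from combination 3.

Combination 3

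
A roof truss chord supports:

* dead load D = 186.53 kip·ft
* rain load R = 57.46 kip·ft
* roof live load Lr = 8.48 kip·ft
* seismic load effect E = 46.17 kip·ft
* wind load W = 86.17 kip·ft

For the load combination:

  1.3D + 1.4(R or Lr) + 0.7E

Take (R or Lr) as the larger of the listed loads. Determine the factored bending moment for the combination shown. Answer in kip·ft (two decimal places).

355.25 kip·ft

(R or Lr) → R = 57.46 kip·ft.
1.3(186.53) + 1.4(57.46) + 0.7(46.17) = 242.49 + 80.44 + 32.32 = 355.25
M_u = 355.25 kip·ft.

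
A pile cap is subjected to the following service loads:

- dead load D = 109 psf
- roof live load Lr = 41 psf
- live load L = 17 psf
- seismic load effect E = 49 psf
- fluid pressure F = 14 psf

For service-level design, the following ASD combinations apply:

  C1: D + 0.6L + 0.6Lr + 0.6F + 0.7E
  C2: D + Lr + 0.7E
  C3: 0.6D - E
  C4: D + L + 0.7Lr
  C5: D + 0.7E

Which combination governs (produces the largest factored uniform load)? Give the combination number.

C1: 1.0(109) + 0.6(17) + 0.6(41) + 0.6(14) + 0.7(49) = 109.0 + 10.2 + 24.6 + 8.4 + 34.3 = 186.5
C2: 1.0(109) + 1.0(41) + 0.7(49) = 109.0 + 41.0 + 34.3 = 184.3
C3: 0.6(109) - 1.0(49) = 65.4 - 49.0 = 16.4
C4: 1.0(109) + 1.0(17) + 0.7(41) = 109.0 + 17.0 + 28.7 = 154.7
C5: 1.0(109) + 0.7(49) = 109.0 + 34.3 = 143.3
The largest value is 186.5 psf from combination 1.

Combination 1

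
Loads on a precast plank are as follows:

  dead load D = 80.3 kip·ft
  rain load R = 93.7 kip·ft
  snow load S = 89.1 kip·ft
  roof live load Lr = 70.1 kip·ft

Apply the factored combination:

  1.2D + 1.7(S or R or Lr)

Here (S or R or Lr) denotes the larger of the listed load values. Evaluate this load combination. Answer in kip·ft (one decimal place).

(S or R or Lr) → R = 93.7 kip·ft.
1.2(80.3) + 1.7(93.7) = 255.7
M_u = 255.7 kip·ft.

255.7 kip·ft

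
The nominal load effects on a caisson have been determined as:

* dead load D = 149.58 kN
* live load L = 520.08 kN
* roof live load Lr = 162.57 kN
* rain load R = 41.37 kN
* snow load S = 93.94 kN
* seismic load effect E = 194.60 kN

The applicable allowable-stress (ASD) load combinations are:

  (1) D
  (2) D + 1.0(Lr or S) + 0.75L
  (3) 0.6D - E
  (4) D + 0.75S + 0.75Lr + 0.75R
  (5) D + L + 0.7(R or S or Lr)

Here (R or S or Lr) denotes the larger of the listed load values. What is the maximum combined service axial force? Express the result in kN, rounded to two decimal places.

(Lr or S) → Lr = 162.57 kN; (R or S or Lr) → Lr = 162.57 kN.
(1) 1.0(149.58) = 149.58
(2) 1.0(149.58) + 1.0(162.57) + 0.75(520.08) = 702.21
(3) 0.6(149.58) - 1.0(194.60) = -104.85
(4) 1.0(149.58) + 0.75(93.94) + 0.75(162.57) + 0.75(41.37) = 372.99
(5) 1.0(149.58) + 1.0(520.08) + 0.7(162.57) = 783.46
Combination 5 governs: N = 783.46 kN.

783.46 kN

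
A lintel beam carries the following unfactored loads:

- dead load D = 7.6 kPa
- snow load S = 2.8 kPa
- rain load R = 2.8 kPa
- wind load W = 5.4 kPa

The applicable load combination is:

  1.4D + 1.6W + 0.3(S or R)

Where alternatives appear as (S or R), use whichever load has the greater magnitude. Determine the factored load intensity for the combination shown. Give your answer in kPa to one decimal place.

20.1 kPa

(S or R) → S = 2.8 kPa.
1.4(7.6) + 1.6(5.4) + 0.3(2.8) = 20.1
q_u = 20.1 kPa.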